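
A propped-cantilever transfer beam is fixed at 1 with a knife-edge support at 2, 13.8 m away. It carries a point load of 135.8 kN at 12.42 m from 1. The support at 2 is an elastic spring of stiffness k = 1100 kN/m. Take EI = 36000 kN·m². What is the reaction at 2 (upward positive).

R_2 = 111.3 kN

Release the roller at 2. Primary structure: cantilever fixed at 1.
Free-end deflection of the primary structure under the applied loading (downward +):
  point load 135.8 at a = 12.42: Pa²(3L − a)/(6EI) = 101179/EI
Flexibility coefficient — unit upward force at 2: δ_{22} = L³/(3EI) = 876/EI.
With EI = 36000 kN·m²: δ_0 = 2.8105 m and δ_{22} = 0.024334 m/kN.
Compatibility — the spring shortens by R_2/k under the reaction it provides: δ_0 − R_2·δ_{22} = R_2/k. With 1/k = 0.000909 m/kN, R_2 = δ_0 / (δ_{22} + 1/k) = 2.8105 / (0.024334 + 0.000909) = 111.3 kN.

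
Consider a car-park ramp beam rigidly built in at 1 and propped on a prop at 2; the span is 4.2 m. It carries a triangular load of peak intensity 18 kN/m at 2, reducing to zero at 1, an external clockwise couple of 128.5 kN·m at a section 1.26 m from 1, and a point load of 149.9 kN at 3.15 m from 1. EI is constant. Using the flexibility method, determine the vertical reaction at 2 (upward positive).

R_2 = 139.1 kN

Remove the prop at 2; the released (primary) structure is a cantilever built in at 1.
Primary-structure tip deflection at 2 by superposition:
  triangular load, peak 18 at the free end: 11w₀L⁴/(120EI) = 513.4/EI
  clockwise couple 128.5 at a = 1.26: M₀a(2L − a)/(2EI) = 578/EI
  point load 149.9 at a = 3.15: Pa²(3L − a)/(6EI) = 2343/EI
  δ_0 = 3434/EI
Tip deflection under a unit load at 2: L³/(3EI) = 24.7/EI.
The prop prevents deflection at 2: R_2 = δ_0/δ_{22} = 3434/24.7 = 139.1 kN.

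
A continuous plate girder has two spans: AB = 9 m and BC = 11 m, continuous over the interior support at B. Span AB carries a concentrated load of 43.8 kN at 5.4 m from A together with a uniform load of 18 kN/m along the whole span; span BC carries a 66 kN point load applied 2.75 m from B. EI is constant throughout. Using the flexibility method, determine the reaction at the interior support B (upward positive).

R_B = 193.5 kN

Take M_B as the redundant. Released structure: two simple spans AB and BC with a hinge at B.
Discontinuity in slope at B on the released structure — sum the simple-span end rotations:
  span AB: point load 43.8 at a = 5.4: Pab(L + a)/(6LEI) = 227.1/EI
  span AB: UDL 18: wL³/(24EI) = 546.8/EI
  span BC: point load 66 at a = 2.75: Pab(L + b)/(6LEI) = 436.7/EI
  relative rotation θ_0 = (773.8 + 436.7)/EI = 1211/EI
A unit hogging moment at B produces rotation L₁/(3EI) + L₂/(3EI) = 6.667/EI.
Slope continuity at B: θ_0 = M_B·6.667/EI, so M_B = 1211/6.667 = 181.6 kN·m (hogging).
Span AB, ΣM about A with M_B applied at B: R_B^{AB}·9 = 965.5 + 181.6, so R_B^{AB} = 127.5 kN and R_A = 205.8 − 127.5 = 78.34 kN.
Span BC, ΣM about C: R_B^{BC}·11 = 544.5 + 181.6, so R_B^{BC} = 66.01 kN and R_C = 66 − 66.01 = -0.007412 kN.
R_B = 127.5 + 66.01 = 193.5 kN.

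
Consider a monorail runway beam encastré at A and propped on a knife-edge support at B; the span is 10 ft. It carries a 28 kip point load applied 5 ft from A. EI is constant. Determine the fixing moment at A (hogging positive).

Remove the prop at B; the released (primary) structure is a cantilever built in at A.
Free-end deflection of the primary structure under the applied loading (downward +):
  point load 28 at a = 5: Pa²(3L − a)/(6EI) = 2917/EI
Flexibility coefficient — unit upward force at B: δ_{BB} = L³/(3EI) = 333.3/EI.
Compatibility at B: δ_0 − R_B·δ_{BB} = 0, so R_B = 2917/333.3 = 8.75 kip.
Moment equilibrium about A: M_A = Σ(load moments about A) − R_B·L = 140 − 8.75×10 = 52.5 kip·ft.

M_A = 52.5 kip·ft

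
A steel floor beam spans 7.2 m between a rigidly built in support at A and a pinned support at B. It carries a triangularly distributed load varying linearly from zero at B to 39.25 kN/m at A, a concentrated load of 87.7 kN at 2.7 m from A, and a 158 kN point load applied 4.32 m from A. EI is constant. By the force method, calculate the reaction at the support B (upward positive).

Release the roller at B. Primary structure: cantilever fixed at A.
Free-end deflection of the primary structure under the applied loading (downward +):
  triangular load, peak 39.25 at the fixed end: w₀L⁴/(30EI) = 3516/EI
  point load 87.7 at a = 2.7: Pa²(3L − a)/(6EI) = 2014/EI
  point load 158 at a = 4.32: Pa²(3L − a)/(6EI) = 8492/EI
  δ_0 = 14022/EI
Tip deflection under a unit load at B: L³/(3EI) = 124.4/EI.
Compatibility at B: δ_0 − R_B·δ_{BB} = 0, so R_B = 14022/124.4 = 112.7 kN.

R_B = 112.7 kN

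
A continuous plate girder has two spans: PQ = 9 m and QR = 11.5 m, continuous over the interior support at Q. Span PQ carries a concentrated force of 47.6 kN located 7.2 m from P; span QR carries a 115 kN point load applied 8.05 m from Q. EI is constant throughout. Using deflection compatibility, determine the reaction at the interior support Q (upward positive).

Release continuity at Q by inserting a hinge; the redundant is the internal moment M_Q. The primary structure is two simply-supported spans PQ and QR.
End slopes at the hinge Q, treating each span as simply supported:
  span PQ: point load 47.6 at a = 7.2: Pab(L + a)/(6LEI) = 185.1/EI
  span QR: point load 115 at a = 8.05: Pab(L + b)/(6LEI) = 692/EI
  relative rotation θ_0 = (185.1 + 692)/EI = 877.1/EI
A unit hogging moment at Q produces rotation L₁/(3EI) + L₂/(3EI) = 6.833/EI.
Slope continuity at Q: θ_0 = M_Q·6.833/EI, so M_Q = 877.1/6.833 = 128.4 kN·m (hogging).
Span PQ, ΣM about P with M_Q applied at Q: R_Q^{PQ}·9 = 342.7 + 128.4, so R_Q^{PQ} = 52.34 kN and R_P = 47.6 − 52.34 = -4.741 kN.
Span QR, ΣM about R: R_Q^{QR}·11.5 = 396.8 + 128.4, so R_Q^{QR} = 45.66 kN and R_R = 115 − 45.66 = 69.34 kN.
R_Q = 52.34 + 45.66 = 98 kN.

R_Q = 98 kN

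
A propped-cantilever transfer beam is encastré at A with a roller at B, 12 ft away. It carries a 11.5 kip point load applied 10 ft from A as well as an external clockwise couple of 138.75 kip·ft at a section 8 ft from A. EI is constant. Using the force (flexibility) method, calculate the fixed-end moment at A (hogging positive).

M_A = -35.07 kip·ft

Release the roller at B. Primary structure: cantilever fixed at A.
Primary-structure tip deflection at B by superposition:
  point load 11.5 at a = 10: Pa²(3L − a)/(6EI) = 4983/EI
  clockwise couple 138.75 at a = 8: M₀a(2L − a)/(2EI) = 8880/EI
  δ_0 = 13863/EI
Flexibility coefficient — unit upward force at B: δ_{BB} = L³/(3EI) = 576/EI.
Compatibility at B: δ_0 − R_B·δ_{BB} = 0, so R_B = 13863/576 = 24.07 kip.
Moment equilibrium about A: M_A = Σ(load moments about A) − R_B·L = 253.8 − 24.07×12 = -35.07 kip·ft.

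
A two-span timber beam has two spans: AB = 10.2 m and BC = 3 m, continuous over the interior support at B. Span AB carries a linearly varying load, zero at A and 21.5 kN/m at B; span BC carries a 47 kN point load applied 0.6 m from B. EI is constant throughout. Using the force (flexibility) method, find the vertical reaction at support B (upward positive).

R_B = 162.4 kN

Take M_B as the redundant. Released structure: two simple spans AB and BC with a hinge at B.
Discontinuity in slope at B on the released structure — sum the simple-span end rotations:
  span AB: triangular load, peak 21.5: w₀L³/(45EI) = 507/EI
  span BC: point load 47 at a = 0.6: Pab(L + b)/(6LEI) = 20.3/EI
  relative rotation θ_0 = (507 + 20.3)/EI = 527.3/EI
A unit hogging moment at B produces rotation L₁/(3EI) + L₂/(3EI) = 4.4/EI.
Slope continuity at B: θ_0 = M_B·4.4/EI, so M_B = 527.3/4.4 = 119.8 kN·m (hogging).
Span AB, ΣM about A with M_B applied at B: R_B^{AB}·10.2 = 745.6 + 119.8, so R_B^{AB} = 84.85 kN and R_A = 109.7 − 84.85 = 24.8 kN.
Span BC, ΣM about C: R_B^{BC}·3 = 112.8 + 119.8, so R_B^{BC} = 77.55 kN and R_C = 47 − 77.55 = -30.55 kN.
R_B = 84.85 + 77.55 = 162.4 kN.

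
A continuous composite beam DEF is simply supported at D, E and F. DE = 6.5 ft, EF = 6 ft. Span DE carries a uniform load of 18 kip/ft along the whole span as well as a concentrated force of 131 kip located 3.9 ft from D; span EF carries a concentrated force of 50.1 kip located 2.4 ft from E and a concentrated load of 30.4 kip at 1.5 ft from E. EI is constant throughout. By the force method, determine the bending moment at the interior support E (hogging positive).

M_E = 176.5 kip·ft

Insert a hinge at E; M_E is the redundant, and each span becomes simply supported.
Rotations at E on the released spans (each span's end-slope, ×1/EI):
  span DE: UDL 18: wL³/(24EI) = 206/EI
  span DE: point load 131 at a = 3.9: Pab(L + a)/(6LEI) = 354.2/EI
  span EF: point load 50.1 at a = 2.4: Pab(L + b)/(6LEI) = 115.4/EI
  span EF: point load 30.4 at a = 1.5: Pab(L + b)/(6LEI) = 59.85/EI
  relative rotation θ_0 = (560.2 + 175.3)/EI = 735.5/EI
A unit hogging moment at E produces rotation L₁/(3EI) + L₂/(3EI) = 4.167/EI.
Slope continuity at E: θ_0 = M_E·4.167/EI, so M_E = 735.5/4.167 = 176.5 kip·ft (hogging).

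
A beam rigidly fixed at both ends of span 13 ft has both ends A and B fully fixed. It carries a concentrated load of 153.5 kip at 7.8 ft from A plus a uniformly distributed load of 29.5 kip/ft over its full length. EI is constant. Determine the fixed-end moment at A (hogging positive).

M_A = 607 kip·ft

Release both end moments; the primary structure is a simply-supported span AB with redundants M_A and M_B.
On the primary (simply-supported) span, the end slopes from the loading are:
  at A: point load 153.5 at a = 7.8: Pab(L + b)/(6LEI) = 1453/EI
  at B: point load 153.5 at a = 7.8: Pab(L + a)/(6LEI) = 1660/EI
  at A: UDL 29.5: wL³/(24EI) = 2700/EI
  at B: UDL 29.5: wL³/(24EI) = 2700/EI
  θ_A0 = 4153/EI,  θ_B0 = 4361/EI
Flexibility coefficients: a unit moment at one end gives L/(3EI) there and L/(6EI) at the far end, so f₁₁ = f₂₂ = 4.333/EI and f₁₂ = f₂₁ = 2.167/EI.
Compatibility — zero rotation at each built-in end:
  4.333 M_A + 2.167 M_B = 4153
  2.167 M_A + 4.333 M_B = 4361
Solving the pair gives M_A = 607 kip·ft and M_B = 702.8 kip·ft (hogging).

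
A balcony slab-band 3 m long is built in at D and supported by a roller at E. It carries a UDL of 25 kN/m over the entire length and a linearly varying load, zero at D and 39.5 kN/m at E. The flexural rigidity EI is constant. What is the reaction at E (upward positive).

R_E = 60.71 kN

Take the reaction at E as the redundant and release it; the primary structure is a cantilever fixed at D.
Free-end deflection of the primary structure under the applied loading (downward +):
  UDL 25: wL⁴/(8EI) = 253.1/EI
  triangular load, peak 39.5 at the free end: 11w₀L⁴/(120EI) = 293.3/EI
  δ_0 = 546.4/EI
Tip deflection under a unit load at E: L³/(3EI) = 9/EI.
Compatibility at E: δ_0 − R_E·δ_{EE} = 0, so R_E = 546.4/9 = 60.71 kN.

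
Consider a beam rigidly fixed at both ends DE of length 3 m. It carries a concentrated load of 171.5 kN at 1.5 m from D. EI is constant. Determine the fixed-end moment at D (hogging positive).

Take the two fixed-end moments M_D, M_E as redundants; the released structure is the simple span DE.
On the primary (simply-supported) span, the end slopes from the loading are:
  at D: point load 171.5 at a = 1.5: Pab(L + b)/(6LEI) = 96.47/EI
  at E: point load 171.5 at a = 1.5: Pab(L + a)/(6LEI) = 96.47/EI
  θ_D0 = 96.47/EI,  θ_E0 = 96.47/EI
Flexibility coefficients: a unit moment at one end gives L/(3EI) there and L/(6EI) at the far end, so f₁₁ = f₂₂ = 1/EI and f₁₂ = f₂₁ = 0.5/EI.
Compatibility — zero rotation at each built-in end:
  1 M_D + 0.5 M_E = 96.47
  0.5 M_D + 1 M_E = 96.47
Solving the pair gives M_D = 64.31 kN·m and M_E = 64.31 kN·m (hogging).

M_D = 64.31 kN·m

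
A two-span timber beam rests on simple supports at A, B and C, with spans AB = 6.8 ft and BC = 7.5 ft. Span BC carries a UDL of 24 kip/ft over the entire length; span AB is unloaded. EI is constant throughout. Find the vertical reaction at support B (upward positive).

R_B = 114.8 kip

Insert a hinge at B; M_B is the redundant, and each span becomes simply supported.
Rotations at B on the released spans (each span's end-slope, ×1/EI):
  span BC: UDL 24: wL³/(24EI) = 421.9/EI
  relative rotation θ_0 = (0 + 421.9)/EI = 421.9/EI
A unit hogging moment at B produces rotation L₁/(3EI) + L₂/(3EI) = 4.767/EI.
Slope continuity at B: θ_0 = M_B·4.767/EI, so M_B = 421.9/4.767 = 88.51 kip·ft (hogging).
Span AB, ΣM about A with M_B applied at B: R_B^{AB}·6.8 = 0 + 88.51, so R_B^{AB} = 13.02 kip and R_A = 0 − 13.02 = -13.02 kip.
Span BC, ΣM about C: R_B^{BC}·7.5 = 675 + 88.51, so R_B^{BC} = 101.8 kip and R_C = 180 − 101.8 = 78.2 kip.
R_B = 13.02 + 101.8 = 114.8 kip.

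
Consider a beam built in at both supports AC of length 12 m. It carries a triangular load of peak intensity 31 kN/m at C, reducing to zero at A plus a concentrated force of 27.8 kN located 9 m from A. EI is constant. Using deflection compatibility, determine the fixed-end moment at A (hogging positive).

M_A = 164.4 kN·m

Take the two fixed-end moments M_A, M_C as redundants; the released structure is the simple span AC.
On the primary (simply-supported) span, the end slopes from the loading are:
  at A: triangular load, peak 31: 7w₀L³/(360EI) = 1042/EI
  at C: triangular load, peak 31: w₀L³/(45EI) = 1190/EI
  at A: point load 27.8 at a = 9: Pab(L + b)/(6LEI) = 156.4/EI
  at C: point load 27.8 at a = 9: Pab(L + a)/(6LEI) = 218.9/EI
  θ_A0 = 1198/EI,  θ_C0 = 1409/EI
Flexibility coefficients: a unit moment at one end gives L/(3EI) there and L/(6EI) at the far end, so f₁₁ = f₂₂ = 4/EI and f₁₂ = f₂₁ = 2/EI.
Compatibility — zero rotation at each built-in end:
  4 M_A + 2 M_C = 1198
  2 M_A + 4 M_C = 1409
Solving the pair gives M_A = 164.4 kN·m and M_C = 270.1 kN·m (hogging).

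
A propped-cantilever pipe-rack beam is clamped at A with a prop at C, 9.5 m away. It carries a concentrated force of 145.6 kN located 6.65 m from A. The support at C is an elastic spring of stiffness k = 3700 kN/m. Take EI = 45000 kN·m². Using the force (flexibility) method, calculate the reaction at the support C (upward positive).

Release the roller at C. Primary structure: cantilever fixed at A.
Deflection at C on the released cantilever, summing each load's contribution:
  point load 145.6 at a = 6.65: Pa²(3L − a)/(6EI) = 23448/EI
Flexibility coefficient — unit upward force at C: δ_{CC} = L³/(3EI) = 285.8/EI.
With EI = 45000 kN·m²: δ_0 = 0.52107 m and δ_{CC} = 0.006351 m/kN.
Compatibility — the spring shortens by R_C/k under the reaction it provides: δ_0 − R_C·δ_{CC} = R_C/k. With 1/k = 0.00027 m/kN, R_C = δ_0 / (δ_{CC} + 1/k) = 0.52107 / (0.006351 + 0.00027) = 78.7 kN.

R_C = 78.7 kN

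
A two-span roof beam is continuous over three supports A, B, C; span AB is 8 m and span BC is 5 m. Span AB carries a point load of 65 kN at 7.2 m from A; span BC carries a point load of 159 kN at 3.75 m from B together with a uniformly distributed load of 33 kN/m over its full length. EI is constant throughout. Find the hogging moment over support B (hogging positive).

Insert a hinge at B; M_B is the redundant, and each span becomes simply supported.
Rotations at B on the released spans (each span's end-slope, ×1/EI):
  span AB: point load 65 at a = 7.2: Pab(L + a)/(6LEI) = 118.6/EI
  span BC: point load 159 at a = 3.75: Pab(L + b)/(6LEI) = 155.3/EI
  span BC: UDL 33: wL³/(24EI) = 171.9/EI
  relative rotation θ_0 = (118.6 + 327.1)/EI = 445.7/EI
A unit hogging moment at B produces rotation L₁/(3EI) + L₂/(3EI) = 4.333/EI.
Slope continuity at B: θ_0 = M_B·4.333/EI, so M_B = 445.7/4.333 = 102.9 kN·m (hogging).

M_B = 102.9 kN·m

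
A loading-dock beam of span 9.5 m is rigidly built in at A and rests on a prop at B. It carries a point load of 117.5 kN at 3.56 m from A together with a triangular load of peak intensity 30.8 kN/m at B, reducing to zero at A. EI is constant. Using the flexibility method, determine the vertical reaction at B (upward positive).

R_B = 102.1 kN

Take the reaction at B as the redundant and release it; the primary structure is a cantilever fixed at A.
Deflection at B on the released cantilever, summing each load's contribution:
  point load 117.5 at a = 3.56: Pa²(3L − a)/(6EI) = 6190/EI
  triangular load, peak 30.8 at the free end: 11w₀L⁴/(120EI) = 22996/EI
  δ_0 = 29186/EI
Flexibility coefficient — unit upward force at B: δ_{BB} = L³/(3EI) = 285.8/EI.
The prop prevents deflection at B: R_B = δ_0/δ_{BB} = 29186/285.8 = 102.1 kN.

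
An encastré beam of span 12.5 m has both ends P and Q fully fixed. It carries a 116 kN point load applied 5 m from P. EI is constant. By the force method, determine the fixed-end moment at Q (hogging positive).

Take the two fixed-end moments M_P, M_Q as redundants; the released structure is the simple span PQ.
Simple-span end rotations at P and Q under the given loads:
  at P: point load 116 at a = 5: Pab(L + b)/(6LEI) = 1160/EI
  at Q: point load 116 at a = 5: Pab(L + a)/(6LEI) = 1015/EI
  θ_P0 = 1160/EI,  θ_Q0 = 1015/EI
Flexibility coefficients: a unit moment at one end gives L/(3EI) there and L/(6EI) at the far end, so f₁₁ = f₂₂ = 4.167/EI and f₁₂ = f₂₁ = 2.083/EI.
Compatibility — zero rotation at each built-in end:
  4.167 M_P + 2.083 M_Q = 1160
  2.083 M_P + 4.167 M_Q = 1015
Solving the pair gives M_P = 208.8 kN·m and M_Q = 139.2 kN·m (hogging).

M_Q = 139.2 kN·m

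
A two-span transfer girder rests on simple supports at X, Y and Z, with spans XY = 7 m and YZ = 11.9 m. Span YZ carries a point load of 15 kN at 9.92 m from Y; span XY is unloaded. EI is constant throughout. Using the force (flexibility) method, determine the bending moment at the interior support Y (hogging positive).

M_Y = 9.091 kN·m

Take M_Y as the redundant. Released structure: two simple spans XY and YZ with a hinge at Y.
End slopes at the hinge Y, treating each span as simply supported:
  span YZ: point load 15 at a = 9.92: Pab(L + b)/(6LEI) = 57.27/EI
  relative rotation θ_0 = (0 + 57.27)/EI = 57.27/EI
A unit hogging moment at Y produces rotation L₁/(3EI) + L₂/(3EI) = 6.3/EI.
Slope continuity at Y: θ_0 = M_Y·6.3/EI, so M_Y = 57.27/6.3 = 9.091 kN·m (hogging).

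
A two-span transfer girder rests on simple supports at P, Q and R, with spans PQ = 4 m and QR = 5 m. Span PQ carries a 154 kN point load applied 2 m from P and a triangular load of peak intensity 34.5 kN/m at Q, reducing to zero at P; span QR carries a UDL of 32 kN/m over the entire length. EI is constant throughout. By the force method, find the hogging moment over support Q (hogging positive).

Release continuity at Q by inserting a hinge; the redundant is the internal moment M_Q. The primary structure is two simply-supported spans PQ and QR.
Rotations at Q on the released spans (each span's end-slope, ×1/EI):
  span PQ: point load 154 at a = 2: Pab(L + a)/(6LEI) = 154/EI
  span PQ: triangular load, peak 34.5: w₀L³/(45EI) = 49.07/EI
  span QR: UDL 32: wL³/(24EI) = 166.7/EI
  relative rotation θ_0 = (203.1 + 166.7)/EI = 369.7/EI
A unit hogging moment at Q produces rotation L₁/(3EI) + L₂/(3EI) = 3/EI.
Slope continuity at Q: θ_0 = M_Q·3/EI, so M_Q = 369.7/3 = 123.2 kN·m (hogging).

M_Q = 123.2 kN·m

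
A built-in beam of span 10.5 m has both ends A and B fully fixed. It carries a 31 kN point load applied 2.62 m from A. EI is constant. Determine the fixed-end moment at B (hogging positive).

Take the two fixed-end moments M_A, M_B as redundants; the released structure is the simple span AB.
Simple-span end rotations at A and B under the given loads:
  at A: point load 31 at a = 2.62: Pab(L + b)/(6LEI) = 186.7/EI
  at B: point load 31 at a = 2.62: Pab(L + a)/(6LEI) = 133.3/EI
  θ_A0 = 186.7/EI,  θ_B0 = 133.3/EI
Flexibility coefficients: a unit moment at one end gives L/(3EI) there and L/(6EI) at the far end, so f₁₁ = f₂₂ = 3.5/EI and f₁₂ = f₂₁ = 1.75/EI.
Compatibility — zero rotation at each built-in end:
  3.5 M_A + 1.75 M_B = 186.7
  1.75 M_A + 3.5 M_B = 133.3
Solving the pair gives M_A = 45.74 kN·m and M_B = 15.21 kN·m (hogging).

M_B = 15.21 kN·m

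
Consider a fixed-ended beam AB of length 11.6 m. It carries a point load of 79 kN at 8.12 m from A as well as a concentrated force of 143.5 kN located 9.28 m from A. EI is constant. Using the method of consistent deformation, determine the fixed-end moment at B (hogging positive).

Release both end moments; the primary structure is a simply-supported span AB with redundants M_A and M_B.
On the primary (simply-supported) span, the end slopes from the loading are:
  at A: point load 79 at a = 8.12: Pab(L + b)/(6LEI) = 483.7/EI
  at B: point load 79 at a = 8.12: Pab(L + a)/(6LEI) = 632.5/EI
  at A: point load 143.5 at a = 9.28: Pab(L + b)/(6LEI) = 617.9/EI
  at B: point load 143.5 at a = 9.28: Pab(L + a)/(6LEI) = 926.8/EI
  θ_A0 = 1102/EI,  θ_B0 = 1559/EI
Flexibility coefficients: a unit moment at one end gives L/(3EI) there and L/(6EI) at the far end, so f₁₁ = f₂₂ = 3.867/EI and f₁₂ = f₂₁ = 1.933/EI.
Compatibility — zero rotation at each built-in end:
  3.867 M_A + 1.933 M_B = 1102
  1.933 M_A + 3.867 M_B = 1559
Solving the pair gives M_A = 111 kN·m and M_B = 347.8 kN·m (hogging).

M_B = 347.8 kN·m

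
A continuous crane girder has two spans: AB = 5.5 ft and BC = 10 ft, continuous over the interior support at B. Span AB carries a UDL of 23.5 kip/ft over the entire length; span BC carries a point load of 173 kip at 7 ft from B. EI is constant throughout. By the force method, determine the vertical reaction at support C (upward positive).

R_C = 102.7 kip

Take M_B as the redundant. Released structure: two simple spans AB and BC with a hinge at B.
Discontinuity in slope at B on the released structure — sum the simple-span end rotations:
  span AB: UDL 23.5: wL³/(24EI) = 162.9/EI
  span BC: point load 173 at a = 7: Pab(L + b)/(6LEI) = 787.1/EI
  relative rotation θ_0 = (162.9 + 787.1)/EI = 950.1/EI
A unit hogging moment at B produces rotation L₁/(3EI) + L₂/(3EI) = 5.167/EI.
Compatibility: M_B·(L₁+L₂)/(3EI) = θ_0, giving M_B = 183.9 kip·ft (hogging).
Span BC, ΣM about C: R_B^{BC}·10 = 519 + 183.9, so R_B^{BC} = 70.29 kip and R_C = 173 − 70.29 = 102.7 kip.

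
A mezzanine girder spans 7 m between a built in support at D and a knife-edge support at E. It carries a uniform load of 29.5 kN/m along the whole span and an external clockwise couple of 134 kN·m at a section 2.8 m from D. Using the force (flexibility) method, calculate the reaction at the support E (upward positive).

R_E = 95.81 kN

Remove the prop at E; the released (primary) structure is a cantilever built in at D.
Downward deflection at the released point E due to the loads:
  UDL 29.5: wL⁴/(8EI) = 8854/EI
  clockwise couple 134 at a = 2.8: M₀a(2L − a)/(2EI) = 2101/EI
  δ_0 = 10955/EI
Tip deflection under a unit load at E: L³/(3EI) = 114.3/EI.
Compatibility at E: δ_0 − R_E·δ_{EE} = 0, so R_E = 10955/114.3 = 95.81 kN.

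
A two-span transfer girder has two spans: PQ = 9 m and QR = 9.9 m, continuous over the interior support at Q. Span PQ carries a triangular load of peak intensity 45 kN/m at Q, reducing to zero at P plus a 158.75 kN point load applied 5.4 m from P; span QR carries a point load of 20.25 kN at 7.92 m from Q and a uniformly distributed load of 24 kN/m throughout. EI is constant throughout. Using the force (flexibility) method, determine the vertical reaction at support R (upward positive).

Release continuity at Q by inserting a hinge; the redundant is the internal moment M_Q. The primary structure is two simply-supported spans PQ and QR.
Rotations at Q on the released spans (each span's end-slope, ×1/EI):
  span PQ: triangular load, peak 45: w₀L³/(45EI) = 729/EI
  span PQ: point load 158.75 at a = 5.4: Pab(L + a)/(6LEI) = 823/EI
  span QR: point load 20.25 at a = 7.92: Pab(L + b)/(6LEI) = 63.51/EI
  span QR: UDL 24: wL³/(24EI) = 970.3/EI
  relative rotation θ_0 = (1552 + 1034)/EI = 2586/EI
A unit hogging moment at Q produces rotation L₁/(3EI) + L₂/(3EI) = 6.3/EI.
Compatibility: M_Q·(L₁+L₂)/(3EI) = θ_0, giving M_Q = 410.4 kN·m (hogging).
Span QR, ΣM about R: R_Q^{QR}·9.9 = 1216 + 410.4, so R_Q^{QR} = 164.3 kN and R_R = 257.9 − 164.3 = 93.54 kN.

R_R = 93.54 kN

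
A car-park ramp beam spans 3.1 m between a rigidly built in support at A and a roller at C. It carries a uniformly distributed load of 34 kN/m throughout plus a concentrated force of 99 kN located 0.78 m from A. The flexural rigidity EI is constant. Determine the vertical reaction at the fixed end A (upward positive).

R_A = 156.3 kN

Choose R_C as the redundant. The primary structure is the cantilever fixed at A.
Primary-structure tip deflection at C by superposition:
  UDL 34: wL⁴/(8EI) = 392.5/EI
  point load 99 at a = 0.78: Pa²(3L − a)/(6EI) = 85.53/EI
  δ_0 = 478/EI
Tip deflection under a unit load at C: L³/(3EI) = 9.93/EI.
The prop prevents deflection at C: R_C = δ_0/δ_{CC} = 478/9.93 = 48.14 kN.
Vertical equilibrium: R_A = ΣP − R_C = 204.4 − 48.14 = 156.3 kN.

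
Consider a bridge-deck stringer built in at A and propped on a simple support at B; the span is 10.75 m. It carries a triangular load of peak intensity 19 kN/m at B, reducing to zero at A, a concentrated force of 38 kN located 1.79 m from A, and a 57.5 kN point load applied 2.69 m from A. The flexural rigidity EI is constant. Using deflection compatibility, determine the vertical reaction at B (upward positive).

Remove the prop at B; the released (primary) structure is a cantilever built in at A.
Free-end deflection of the primary structure under the applied loading (downward +):
  triangular load, peak 19 at the free end: 11w₀L⁴/(120EI) = 23259/EI
  point load 38 at a = 1.79: Pa²(3L − a)/(6EI) = 618.1/EI
  point load 57.5 at a = 2.69: Pa²(3L − a)/(6EI) = 2050/EI
  δ_0 = 25927/EI
Flexibility coefficient — unit upward force at B: δ_{BB} = L³/(3EI) = 414.1/EI.
The prop prevents deflection at B: R_B = δ_0/δ_{BB} = 25927/414.1 = 62.61 kN.

R_B = 62.61 kN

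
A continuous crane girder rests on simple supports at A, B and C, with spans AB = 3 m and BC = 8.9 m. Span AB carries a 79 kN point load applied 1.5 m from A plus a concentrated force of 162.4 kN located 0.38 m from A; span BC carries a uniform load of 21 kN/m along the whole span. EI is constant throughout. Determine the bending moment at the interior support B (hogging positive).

Release continuity at B by inserting a hinge; the redundant is the internal moment M_B. The primary structure is two simply-supported spans AB and BC.
Rotations at B on the released spans (each span's end-slope, ×1/EI):
  span AB: point load 79 at a = 1.5: Pab(L + a)/(6LEI) = 44.44/EI
  span AB: point load 162.4 at a = 0.38: Pab(L + a)/(6LEI) = 30.36/EI
  span BC: UDL 21: wL³/(24EI) = 616.8/EI
  relative rotation θ_0 = (74.8 + 616.8)/EI = 691.6/EI
A unit hogging moment at B produces rotation L₁/(3EI) + L₂/(3EI) = 3.967/EI.
Slope continuity at B: θ_0 = M_B·3.967/EI, so M_B = 691.6/3.967 = 174.4 kN·m (hogging).

M_B = 174.4 kN·m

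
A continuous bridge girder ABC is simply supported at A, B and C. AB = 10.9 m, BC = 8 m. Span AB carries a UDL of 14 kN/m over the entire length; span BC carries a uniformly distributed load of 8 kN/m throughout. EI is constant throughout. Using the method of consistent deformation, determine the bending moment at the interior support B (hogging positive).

M_B = 147 kN·m

Release continuity at B by inserting a hinge; the redundant is the internal moment M_B. The primary structure is two simply-supported spans AB and BC.
End slopes at the hinge B, treating each span as simply supported:
  span AB: UDL 14: wL³/(24EI) = 755.4/EI
  span BC: UDL 8: wL³/(24EI) = 170.7/EI
  relative rotation θ_0 = (755.4 + 170.7)/EI = 926.1/EI
A unit hogging moment at B produces rotation L₁/(3EI) + L₂/(3EI) = 6.3/EI.
Slope continuity at B: θ_0 = M_B·6.3/EI, so M_B = 926.1/6.3 = 147 kN·m (hogging).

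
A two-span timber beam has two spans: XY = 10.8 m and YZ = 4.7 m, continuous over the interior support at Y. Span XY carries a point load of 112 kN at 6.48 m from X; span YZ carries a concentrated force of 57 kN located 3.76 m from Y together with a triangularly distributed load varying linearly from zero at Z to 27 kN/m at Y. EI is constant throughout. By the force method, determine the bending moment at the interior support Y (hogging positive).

M_Y = 181.7 kN·m

Take M_Y as the redundant. Released structure: two simple spans XY and YZ with a hinge at Y.
Discontinuity in slope at Y on the released structure — sum the simple-span end rotations:
  span XY: point load 112 at a = 6.48: Pab(L + a)/(6LEI) = 836.1/EI
  span YZ: point load 57 at a = 3.76: Pab(L + b)/(6LEI) = 40.29/EI
  span YZ: triangular load, peak 27: w₀L³/(45EI) = 62.29/EI
  relative rotation θ_0 = (836.1 + 102.6)/EI = 938.7/EI
A unit hogging moment at Y produces rotation L₁/(3EI) + L₂/(3EI) = 5.167/EI.
Slope continuity at Y: θ_0 = M_Y·5.167/EI, so M_Y = 938.7/5.167 = 181.7 kN·m (hogging).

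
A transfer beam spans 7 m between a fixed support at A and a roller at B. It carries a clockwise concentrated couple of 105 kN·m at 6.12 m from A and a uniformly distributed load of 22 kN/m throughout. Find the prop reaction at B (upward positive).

R_B = 79.89 kN

Choose R_B as the redundant. The primary structure is the cantilever fixed at A.
Downward deflection at the released point B due to the loads:
  clockwise couple 105 at a = 6.12: M₀a(2L − a)/(2EI) = 2532/EI
  UDL 22: wL⁴/(8EI) = 6603/EI
  δ_0 = 9135/EI
Flexibility coefficient — unit upward force at B: δ_{BB} = L³/(3EI) = 114.3/EI.
The prop prevents deflection at B: R_B = δ_0/δ_{BB} = 9135/114.3 = 79.89 kN.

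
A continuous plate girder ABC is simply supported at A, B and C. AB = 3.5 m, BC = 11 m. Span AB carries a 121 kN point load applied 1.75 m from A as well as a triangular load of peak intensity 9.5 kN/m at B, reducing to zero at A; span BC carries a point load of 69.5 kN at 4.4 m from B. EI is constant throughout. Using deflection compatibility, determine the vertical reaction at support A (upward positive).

Take M_B as the redundant. Released structure: two simple spans AB and BC with a hinge at B.
Rotations at B on the released spans (each span's end-slope, ×1/EI):
  span AB: point load 121 at a = 1.75: Pab(L + a)/(6LEI) = 92.64/EI
  span AB: triangular load, peak 9.5: w₀L³/(45EI) = 9.051/EI
  span BC: point load 69.5 at a = 4.4: Pab(L + b)/(6LEI) = 538.2/EI
  relative rotation θ_0 = (101.7 + 538.2)/EI = 639.9/EI
A unit hogging moment at B produces rotation L₁/(3EI) + L₂/(3EI) = 4.833/EI.
Compatibility: M_B·(L₁+L₂)/(3EI) = θ_0, giving M_B = 132.4 kN·m (hogging).
Span AB, ΣM about A with M_B applied at B: R_B^{AB}·3.5 = 250.5 + 132.4, so R_B^{AB} = 109.4 kN and R_A = 137.6 − 109.4 = 28.22 kN.

R_A = 28.22 kN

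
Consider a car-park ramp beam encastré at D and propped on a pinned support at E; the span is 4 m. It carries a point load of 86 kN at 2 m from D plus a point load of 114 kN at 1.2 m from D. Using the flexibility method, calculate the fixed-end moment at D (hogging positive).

M_D = 145.9 kN·m

Release the roller at E. Primary structure: cantilever fixed at D.
Downward deflection at the released point E due to the loads:
  point load 86 at a = 2: Pa²(3L − a)/(6EI) = 573.3/EI
  point load 114 at a = 1.2: Pa²(3L − a)/(6EI) = 295.5/EI
  δ_0 = 868.8/EI
Tip deflection under a unit load at E: L³/(3EI) = 21.33/EI.
Compatibility at E: δ_0 − R_E·δ_{EE} = 0, so R_E = 868.8/21.33 = 40.73 kN.
Moment equilibrium about D: M_D = Σ(load moments about D) − R_E·L = 308.8 − 40.73×4 = 145.9 kN·m.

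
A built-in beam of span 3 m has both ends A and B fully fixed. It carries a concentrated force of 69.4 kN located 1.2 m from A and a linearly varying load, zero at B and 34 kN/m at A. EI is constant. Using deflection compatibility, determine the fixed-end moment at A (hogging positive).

M_A = 45.28 kN·m

Release both end moments; the primary structure is a simply-supported span AB with redundants M_A and M_B.
On the primary (simply-supported) span, the end slopes from the loading are:
  at A: point load 69.4 at a = 1.2: Pab(L + b)/(6LEI) = 39.97/EI
  at B: point load 69.4 at a = 1.2: Pab(L + a)/(6LEI) = 34.98/EI
  at A: triangular load, peak 34: w₀L³/(45EI) = 20.4/EI
  at B: triangular load, peak 34: 7w₀L³/(360EI) = 17.85/EI
  θ_A0 = 60.37/EI,  θ_B0 = 52.83/EI
Flexibility coefficients: a unit moment at one end gives L/(3EI) there and L/(6EI) at the far end, so f₁₁ = f₂₂ = 1/EI and f₁₂ = f₂₁ = 0.5/EI.
Compatibility — zero rotation at each built-in end:
  1 M_A + 0.5 M_B = 60.37
  0.5 M_A + 1 M_B = 52.83
Solving the pair gives M_A = 45.28 kN·m and M_B = 30.19 kN·m (hogging).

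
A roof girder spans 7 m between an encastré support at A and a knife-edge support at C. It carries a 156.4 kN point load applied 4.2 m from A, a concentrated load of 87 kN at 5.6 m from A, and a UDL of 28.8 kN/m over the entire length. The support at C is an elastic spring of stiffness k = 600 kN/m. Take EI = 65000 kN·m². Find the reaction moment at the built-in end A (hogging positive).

Release the roller at C. Primary structure: cantilever fixed at A.
Primary-structure tip deflection at C by superposition:
  point load 156.4 at a = 4.2: Pa²(3L − a)/(6EI) = 7725/EI
  point load 87 at a = 5.6: Pa²(3L − a)/(6EI) = 7003/EI
  UDL 28.8: wL⁴/(8EI) = 8644/EI
  δ_0 = 23371/EI
Flexibility coefficient — unit upward force at C: δ_{CC} = L³/(3EI) = 114.3/EI.
With EI = 65000 kN·m²: δ_0 = 0.35956 m and δ_{CC} = 0.001759 m/kN.
Compatibility — the spring shortens by R_C/k under the reaction it provides: δ_0 − R_C·δ_{CC} = R_C/k. With 1/k = 0.001667 m/kN, R_C = δ_0 / (δ_{CC} + 1/k) = 0.35956 / (0.001759 + 0.001667) = 105 kN.
Moment equilibrium about A: M_A = Σ(load moments about A) − R_C·L = 1850 − 105×7 = 1115 kN·m.

M_A = 1115 kN·m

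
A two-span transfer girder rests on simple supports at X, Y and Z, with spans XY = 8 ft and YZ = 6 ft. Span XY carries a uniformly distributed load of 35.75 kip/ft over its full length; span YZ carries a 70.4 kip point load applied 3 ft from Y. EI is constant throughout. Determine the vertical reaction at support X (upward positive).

Insert a hinge at Y; M_Y is the redundant, and each span becomes simply supported.
End slopes at the hinge Y, treating each span as simply supported:
  span XY: UDL 35.75: wL³/(24EI) = 762.7/EI
  span YZ: point load 70.4 at a = 3: Pab(L + b)/(6LEI) = 158.4/EI
  relative rotation θ_0 = (762.7 + 158.4)/EI = 921.1/EI
A unit hogging moment at Y produces rotation L₁/(3EI) + L₂/(3EI) = 4.667/EI.
Slope continuity at Y: θ_0 = M_Y·4.667/EI, so M_Y = 921.1/4.667 = 197.4 kip·ft (hogging).
Span XY, ΣM about X with M_Y applied at Y: R_Y^{XY}·8 = 1144 + 197.4, so R_Y^{XY} = 167.7 kip and R_X = 286 − 167.7 = 118.3 kip.

R_X = 118.3 kip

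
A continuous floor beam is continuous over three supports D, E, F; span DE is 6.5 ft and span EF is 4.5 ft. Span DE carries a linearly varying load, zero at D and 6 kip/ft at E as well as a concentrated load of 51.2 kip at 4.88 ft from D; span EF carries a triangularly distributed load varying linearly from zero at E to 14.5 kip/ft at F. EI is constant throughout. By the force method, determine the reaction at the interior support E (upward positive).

R_E = 80.82 kip

Release continuity at E by inserting a hinge; the redundant is the internal moment M_E. The primary structure is two simply-supported spans DE and EF.
Rotations at E on the released spans (each span's end-slope, ×1/EI):
  span DE: triangular load, peak 6: w₀L³/(45EI) = 36.62/EI
  span DE: point load 51.2 at a = 4.88: Pab(L + a)/(6LEI) = 118.1/EI
  span EF: triangular load, peak 14.5: 7w₀L³/(360EI) = 25.69/EI
  relative rotation θ_0 = (154.7 + 25.69)/EI = 180.4/EI
A unit hogging moment at E produces rotation L₁/(3EI) + L₂/(3EI) = 3.667/EI.
Compatibility: M_E·(L₁+L₂)/(3EI) = θ_0, giving M_E = 49.2 kip·ft (hogging).
Span DE, ΣM about D with M_E applied at E: R_E^{DE}·6.5 = 334.4 + 49.2, so R_E^{DE} = 59.01 kip and R_D = 70.7 − 59.01 = 11.69 kip.
Span EF, ΣM about F: R_E^{EF}·4.5 = 48.94 + 49.2, so R_E^{EF} = 21.81 kip and R_F = 32.62 − 21.81 = 10.82 kip.
R_E = 59.01 + 21.81 = 80.82 kip.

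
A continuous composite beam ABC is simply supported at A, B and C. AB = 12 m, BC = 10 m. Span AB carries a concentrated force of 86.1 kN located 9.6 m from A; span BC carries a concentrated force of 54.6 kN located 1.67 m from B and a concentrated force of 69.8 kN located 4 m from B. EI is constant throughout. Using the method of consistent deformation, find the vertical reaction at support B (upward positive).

Take M_B as the redundant. Released structure: two simple spans AB and BC with a hinge at B.
Rotations at B on the released spans (each span's end-slope, ×1/EI):
  span AB: point load 86.1 at a = 9.6: Pab(L + a)/(6LEI) = 595.1/EI
  span BC: point load 54.6 at a = 1.67: Pab(L + b)/(6LEI) = 232/EI
  span BC: point load 69.8 at a = 4: Pab(L + b)/(6LEI) = 446.7/EI
  relative rotation θ_0 = (595.1 + 678.8)/EI = 1274/EI
A unit hogging moment at B produces rotation L₁/(3EI) + L₂/(3EI) = 7.333/EI.
Slope continuity at B: θ_0 = M_B·7.333/EI, so M_B = 1274/7.333 = 173.7 kN·m (hogging).
Span AB, ΣM about A with M_B applied at B: R_B^{AB}·12 = 826.6 + 173.7, so R_B^{AB} = 83.36 kN and R_A = 86.1 − 83.36 = 2.744 kN.
Span BC, ΣM about C: R_B^{BC}·10 = 873.6 + 173.7, so R_B^{BC} = 104.7 kN and R_C = 124.4 − 104.7 = 19.67 kN.
R_B = 83.36 + 104.7 = 188.1 kN.

R_B = 188.1 kN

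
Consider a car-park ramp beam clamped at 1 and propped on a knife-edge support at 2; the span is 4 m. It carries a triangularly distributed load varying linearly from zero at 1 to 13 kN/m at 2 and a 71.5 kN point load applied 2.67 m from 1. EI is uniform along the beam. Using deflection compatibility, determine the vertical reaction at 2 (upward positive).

R_2 = 51.45 kN

Choose R_2 as the redundant. The primary structure is the cantilever fixed at 1.
Deflection at 2 on the released cantilever, summing each load's contribution:
  triangular load, peak 13 at the free end: 11w₀L⁴/(120EI) = 305.1/EI
  point load 71.5 at a = 2.67: Pa²(3L − a)/(6EI) = 792.6/EI
  δ_0 = 1098/EI
Tip deflection under a unit load at 2: L³/(3EI) = 21.33/EI.
Compatibility at 2: δ_0 − R_2·δ_{22} = 0, so R_2 = 1098/21.33 = 51.45 kN.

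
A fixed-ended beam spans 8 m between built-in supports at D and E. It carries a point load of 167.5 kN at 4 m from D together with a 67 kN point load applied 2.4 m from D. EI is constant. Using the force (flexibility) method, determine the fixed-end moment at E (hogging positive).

M_E = 201.3 kN·m

Release both end moments; the primary structure is a simply-supported span DE with redundants M_D and M_E.
On the primary (simply-supported) span, the end slopes from the loading are:
  at D: point load 167.5 at a = 4: Pab(L + b)/(6LEI) = 670/EI
  at E: point load 167.5 at a = 4: Pab(L + a)/(6LEI) = 670/EI
  at D: point load 67 at a = 2.4: Pab(L + b)/(6LEI) = 255.1/EI
  at E: point load 67 at a = 2.4: Pab(L + a)/(6LEI) = 195.1/EI
  θ_D0 = 925.1/EI,  θ_E0 = 865.1/EI
Flexibility coefficients: a unit moment at one end gives L/(3EI) there and L/(6EI) at the far end, so f₁₁ = f₂₂ = 2.667/EI and f₁₂ = f₂₁ = 1.333/EI.
Compatibility — zero rotation at each built-in end:
  2.667 M_D + 1.333 M_E = 925.1
  1.333 M_D + 2.667 M_E = 865.1
Solving the pair gives M_D = 246.3 kN·m and M_E = 201.3 kN·m (hogging).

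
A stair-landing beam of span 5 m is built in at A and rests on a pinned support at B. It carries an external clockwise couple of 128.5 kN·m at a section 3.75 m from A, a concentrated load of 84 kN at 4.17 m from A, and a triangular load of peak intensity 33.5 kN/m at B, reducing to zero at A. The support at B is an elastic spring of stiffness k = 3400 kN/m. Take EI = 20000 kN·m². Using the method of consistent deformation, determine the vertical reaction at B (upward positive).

Take the reaction at B as the redundant and release it; the primary structure is a cantilever fixed at A.
Downward deflection at the released point B due to the loads:
  clockwise couple 128.5 at a = 3.75: M₀a(2L − a)/(2EI) = 1506/EI
  point load 84 at a = 4.17: Pa²(3L − a)/(6EI) = 2637/EI
  triangular load, peak 33.5 at the free end: 11w₀L⁴/(120EI) = 1919/EI
  δ_0 = 6062/EI
Flexibility coefficient — unit upward force at B: δ_{BB} = L³/(3EI) = 41.67/EI.
With EI = 20000 kN·m²: δ_0 = 0.30308 m and δ_{BB} = 0.002083 m/kN.
Compatibility — the spring shortens by R_B/k under the reaction it provides: δ_0 − R_B·δ_{BB} = R_B/k. With 1/k = 0.000294 m/kN, R_B = δ_0 / (δ_{BB} + 1/k) = 0.30308 / (0.002083 + 0.000294) = 127.5 kN.

R_B = 127.5 kN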